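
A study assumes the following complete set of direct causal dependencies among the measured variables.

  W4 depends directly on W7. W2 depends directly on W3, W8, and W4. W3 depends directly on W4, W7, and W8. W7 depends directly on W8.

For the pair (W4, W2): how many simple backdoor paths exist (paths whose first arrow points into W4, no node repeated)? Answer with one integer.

A backdoor path from W4 to W2 is any simple undirected path whose first edge points into W4 (i.e. leaves W4 via a parent).
Parents of W4: {W7}.
Enumerating:
  P1: W4 <- W7 <- W8 -> W3 -> W2
  P2: W4 <- W7 <- W8 -> W2
  P3: W4 <- W7 -> W3 <- W8 -> W2
  P4: W4 <- W7 -> W3 -> W2
That exhausts the simple backdoor paths. Count: 4.

4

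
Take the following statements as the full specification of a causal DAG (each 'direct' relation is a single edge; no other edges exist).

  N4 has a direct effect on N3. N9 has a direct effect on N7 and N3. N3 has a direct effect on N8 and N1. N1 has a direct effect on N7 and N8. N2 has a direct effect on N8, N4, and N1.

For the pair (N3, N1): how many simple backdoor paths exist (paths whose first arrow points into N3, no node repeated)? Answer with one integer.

3

A backdoor path from N3 to N1 is any simple undirected path whose first edge points into N3 (i.e. leaves N3 via a parent).
Parents of N3: {N4, N9}.
Enumerating:
  P1: N3 <- N4 <- N2 -> N1
  P2: N3 <- N4 <- N2 -> N8 <- N1
  P3: N3 <- N9 -> N7 <- N1
That exhausts the simple backdoor paths. Count: 3.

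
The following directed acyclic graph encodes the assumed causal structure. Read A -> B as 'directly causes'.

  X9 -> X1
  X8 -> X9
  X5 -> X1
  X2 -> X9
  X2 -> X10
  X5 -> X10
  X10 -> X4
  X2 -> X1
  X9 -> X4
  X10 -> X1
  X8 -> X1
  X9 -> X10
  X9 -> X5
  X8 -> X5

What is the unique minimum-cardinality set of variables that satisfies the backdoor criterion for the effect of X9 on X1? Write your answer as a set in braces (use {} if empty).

{X2, X8}

Variables eligible for adjustment (non-descendants of X9, excluding X9 and X1): {X2, X8}.
Backdoor paths from X9 to X1:
  P1: X9 <- X8 -> X5 -> X10 <- X2 -> X1
  P2: X9 <- X8 -> X5 -> X10 -> X1
  P3: X9 <- X8 -> X5 -> X1
  P4: X9 <- X8 -> X1
  P5: X9 <- X2 -> X10 <- X5 <- X8 -> X1
  P6: X9 <- X2 -> X10 <- X5 -> X1
  P7: X9 <- X2 -> X10 -> X1
  P8: X9 <- X2 -> X1
The empty set is not sufficient: P2 (X9 <- X8 -> X5 -> X10 -> X1) has no collider blocking it and no conditioned non-collider, so it is open.
Try {X2, X8}:
  P1: blocked at fork node X8 ∈ conditioning set.
  P2: blocked at fork node X8 ∈ conditioning set.
  P3: blocked at fork node X8 ∈ conditioning set.
  P4: blocked at fork node X8 ∈ conditioning set.
  P5: blocked at fork node X2 ∈ conditioning set.
  P6: blocked at fork node X2 ∈ conditioning set.
  P7: blocked at fork node X2 ∈ conditioning set.
  P8: blocked at fork node X2 ∈ conditioning set.
{X2, X8} contains no descendant of X9 and blocks every backdoor path.
Every element of {X2, X8} is needed (dropping X2 leaves P7 open; dropping X8 leaves P2 open), so no proper subset is valid.
Among all size-2 subsets of the eligible variables, only {X2, X8} blocks every backdoor path, so it is the unique smallest valid adjustment set.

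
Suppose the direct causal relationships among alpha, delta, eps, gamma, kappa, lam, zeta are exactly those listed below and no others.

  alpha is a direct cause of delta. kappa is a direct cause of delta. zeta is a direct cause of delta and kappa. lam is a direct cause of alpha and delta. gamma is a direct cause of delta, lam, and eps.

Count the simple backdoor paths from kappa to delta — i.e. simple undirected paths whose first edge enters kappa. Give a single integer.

A backdoor path from kappa to delta is any simple undirected path whose first edge points into kappa (i.e. leaves kappa via a parent).
Parents of kappa: {zeta}.
Enumerating:
  P1: kappa <- zeta -> delta
That exhausts the simple backdoor paths. Count: 1.

1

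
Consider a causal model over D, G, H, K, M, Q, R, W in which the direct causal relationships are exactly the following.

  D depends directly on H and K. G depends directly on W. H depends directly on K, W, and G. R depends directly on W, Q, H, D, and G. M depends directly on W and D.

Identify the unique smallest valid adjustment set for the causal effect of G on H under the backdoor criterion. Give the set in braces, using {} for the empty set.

{W}

Variables eligible for adjustment (non-descendants of G, excluding G and H): {K, Q, W}.
Backdoor paths from G to H:
  P1: G <- W -> H
  P2: G <- W -> R <- H
  P3: G <- W -> R <- D <- K -> H
  P4: G <- W -> R <- D <- H
  P5: G <- W -> M <- D <- K -> H
  P6: G <- W -> M <- D <- H
  P7: G <- W -> M <- D -> R <- H
The empty set is not sufficient: P1 (G <- W -> H) has no collider blocking it and no conditioned non-collider, so it is open.
Try {W}:
  P1: blocked at fork node W ∈ conditioning set.
  P2: blocked at fork node W ∈ conditioning set.
  P3: blocked at fork node W ∈ conditioning set.
  P4: blocked at fork node W ∈ conditioning set.
  P5: blocked at fork node W ∈ conditioning set.
  P6: blocked at fork node W ∈ conditioning set.
  P7: blocked at fork node W ∈ conditioning set.
{W} contains no descendant of G and blocks every backdoor path.
No other singleton works — e.g. {Q} leaves P1 open — so {W} is the unique smallest valid adjustment set.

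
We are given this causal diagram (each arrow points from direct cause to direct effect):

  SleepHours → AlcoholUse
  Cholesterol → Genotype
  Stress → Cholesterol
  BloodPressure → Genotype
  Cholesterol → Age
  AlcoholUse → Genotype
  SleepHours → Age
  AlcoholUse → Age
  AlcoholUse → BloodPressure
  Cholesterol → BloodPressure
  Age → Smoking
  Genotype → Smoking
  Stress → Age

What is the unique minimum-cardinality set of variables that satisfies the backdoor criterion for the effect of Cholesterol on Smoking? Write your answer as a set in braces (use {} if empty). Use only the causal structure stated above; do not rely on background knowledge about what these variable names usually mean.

{Stress}

Variables eligible for adjustment (non-descendants of Cholesterol, excluding Cholesterol and Smoking): {AlcoholUse, SleepHours, Stress}.
Backdoor paths from Cholesterol to Smoking:
  P1: Cholesterol <- Stress -> Age <- SleepHours -> AlcoholUse -> BloodPressure -> Genotype -> Smoking
  P2: Cholesterol <- Stress -> Age <- SleepHours -> AlcoholUse -> Genotype -> Smoking
  P3: Cholesterol <- Stress -> Age <- AlcoholUse -> BloodPressure -> Genotype -> Smoking
  P4: Cholesterol <- Stress -> Age <- AlcoholUse -> Genotype -> Smoking
  P5: Cholesterol <- Stress -> Age -> Smoking
The empty set is not sufficient: P5 (Cholesterol <- Stress -> Age -> Smoking) has no collider blocking it and no conditioned non-collider, so it is open.
Try {Stress}:
  P1: blocked at fork node Stress ∈ conditioning set.
  P2: blocked at fork node Stress ∈ conditioning set.
  P3: blocked at fork node Stress ∈ conditioning set.
  P4: blocked at fork node Stress ∈ conditioning set.
  P5: blocked at fork node Stress ∈ conditioning set.
{Stress} contains no descendant of Cholesterol and blocks every backdoor path.
No other singleton works — e.g. {SleepHours} leaves P5 open — so {Stress} is the unique smallest valid adjustment set.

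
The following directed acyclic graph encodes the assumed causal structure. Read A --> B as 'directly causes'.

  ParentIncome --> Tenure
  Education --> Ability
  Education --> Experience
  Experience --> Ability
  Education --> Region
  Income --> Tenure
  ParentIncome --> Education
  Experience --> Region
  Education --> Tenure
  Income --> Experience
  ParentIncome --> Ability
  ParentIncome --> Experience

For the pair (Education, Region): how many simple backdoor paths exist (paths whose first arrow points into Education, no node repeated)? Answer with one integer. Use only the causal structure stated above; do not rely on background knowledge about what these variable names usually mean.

A backdoor path from Education to Region is any simple undirected path whose first edge points into Education (i.e. leaves Education via a parent).
Parents of Education: {ParentIncome}.
Enumerating:
  P1: Education <- ParentIncome -> Tenure <- Income -> Experience -> Region
  P2: Education <- ParentIncome -> Experience -> Region
  P3: Education <- ParentIncome -> Ability <- Experience -> Region
That exhausts the simple backdoor paths. Count: 3.

3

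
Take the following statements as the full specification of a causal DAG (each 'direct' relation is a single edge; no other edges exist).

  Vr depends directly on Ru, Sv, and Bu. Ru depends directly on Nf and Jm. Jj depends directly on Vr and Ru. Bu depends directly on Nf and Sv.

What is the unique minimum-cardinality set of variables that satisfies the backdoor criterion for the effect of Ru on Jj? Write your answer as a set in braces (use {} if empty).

Variables eligible for adjustment (non-descendants of Ru, excluding Ru and Jj): {Bu, Jm, Nf, Sv}.
Backdoor paths from Ru to Jj:
  P1: Ru <- Nf -> Bu <- Sv -> Vr -> Jj
  P2: Ru <- Nf -> Bu -> Vr -> Jj
The empty set is not sufficient: P2 (Ru <- Nf -> Bu -> Vr -> Jj) has no collider blocking it and no conditioned non-collider, so it is open.
Try {Nf}:
  P1: blocked at fork node Nf ∈ conditioning set.
  P2: blocked at fork node Nf ∈ conditioning set.
{Nf} contains no descendant of Ru and blocks every backdoor path.
No other singleton works — e.g. {Jm} leaves P2 open — so {Nf} is the unique smallest valid adjustment set.

{Nf}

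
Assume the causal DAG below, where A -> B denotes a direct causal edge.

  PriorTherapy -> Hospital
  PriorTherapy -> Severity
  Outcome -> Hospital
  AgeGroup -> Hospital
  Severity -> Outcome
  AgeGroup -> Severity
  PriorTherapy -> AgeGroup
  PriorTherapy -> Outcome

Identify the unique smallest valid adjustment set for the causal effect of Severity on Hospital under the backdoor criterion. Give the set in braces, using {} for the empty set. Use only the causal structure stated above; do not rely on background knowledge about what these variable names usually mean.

Variables eligible for adjustment (non-descendants of Severity, excluding Severity and Hospital): {AgeGroup, PriorTherapy}.
Backdoor paths from Severity to Hospital:
  P1: Severity <- PriorTherapy -> AgeGroup -> Hospital
  P2: Severity <- PriorTherapy -> Outcome -> Hospital
  P3: Severity <- PriorTherapy -> Hospital
  P4: Severity <- AgeGroup <- PriorTherapy -> Outcome -> Hospital
  P5: Severity <- AgeGroup <- PriorTherapy -> Hospital
  P6: Severity <- AgeGroup -> Hospital
The empty set is not sufficient: P1 (Severity <- PriorTherapy -> AgeGroup -> Hospital) has no collider blocking it and no conditioned non-collider, so it is open.
Try {AgeGroup, PriorTherapy}:
  P1: blocked at fork node PriorTherapy ∈ conditioning set.
  P2: blocked at fork node PriorTherapy ∈ conditioning set.
  P3: blocked at fork node PriorTherapy ∈ conditioning set.
  P4: blocked at chain node AgeGroup ∈ conditioning set.
  P5: blocked at chain node AgeGroup ∈ conditioning set.
  P6: blocked at fork node AgeGroup ∈ conditioning set.
{AgeGroup, PriorTherapy} contains no descendant of Severity and blocks every backdoor path.
Every element of {AgeGroup, PriorTherapy} is needed (dropping AgeGroup leaves P6 open; dropping PriorTherapy leaves P2 open), so no proper subset is valid.
Among all size-2 subsets of the eligible variables, only {AgeGroup, PriorTherapy} blocks every backdoor path, so it is the unique smallest valid adjustment set.

{AgeGroup, PriorTherapy}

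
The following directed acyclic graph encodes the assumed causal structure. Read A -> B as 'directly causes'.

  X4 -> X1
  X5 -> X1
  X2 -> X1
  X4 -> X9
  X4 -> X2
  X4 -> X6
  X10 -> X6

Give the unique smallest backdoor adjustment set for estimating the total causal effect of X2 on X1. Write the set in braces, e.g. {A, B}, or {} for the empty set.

Variables eligible for adjustment (non-descendants of X2, excluding X2 and X1): {X10, X4, X5, X6, X9}.
Backdoor paths from X2 to X1:
  P1: X2 <- X4 -> X1
The empty set is not sufficient: P1 (X2 <- X4 -> X1) has no collider blocking it and no conditioned non-collider, so it is open.
Try {X4}:
  P1: blocked at fork node X4 ∈ conditioning set.
{X4} contains no descendant of X2 and blocks every backdoor path.
No other singleton works — e.g. {X5} leaves P1 open — so {X4} is the unique smallest valid adjustment set.

{X4}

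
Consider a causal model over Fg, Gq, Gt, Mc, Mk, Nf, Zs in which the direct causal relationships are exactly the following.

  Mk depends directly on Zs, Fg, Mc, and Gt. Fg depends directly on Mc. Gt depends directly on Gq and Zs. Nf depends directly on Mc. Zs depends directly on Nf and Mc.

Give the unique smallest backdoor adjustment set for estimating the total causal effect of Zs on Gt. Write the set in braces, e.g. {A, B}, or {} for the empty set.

{}

Variables eligible for adjustment (non-descendants of Zs, excluding Zs and Gt): {Fg, Gq, Mc, Nf}.
Backdoor paths from Zs to Gt:
  P1: Zs <- Mc -> Fg -> Mk <- Gt
  P2: Zs <- Mc -> Mk <- Gt
  P3: Zs <- Nf <- Mc -> Fg -> Mk <- Gt
  P4: Zs <- Nf <- Mc -> Mk <- Gt
Each backdoor path contains an unconditioned collider, so every path is already blocked with the empty conditioning set:
  P1: blocked at collider Mk (neither it nor any descendant is in the conditioning set).
  P2: blocked at collider Mk (neither it nor any descendant is in the conditioning set).
  P3: blocked at collider Mk (neither it nor any descendant is in the conditioning set).
  P4: blocked at collider Mk (neither it nor any descendant is in the conditioning set).
The empty set is therefore the unique smallest valid set.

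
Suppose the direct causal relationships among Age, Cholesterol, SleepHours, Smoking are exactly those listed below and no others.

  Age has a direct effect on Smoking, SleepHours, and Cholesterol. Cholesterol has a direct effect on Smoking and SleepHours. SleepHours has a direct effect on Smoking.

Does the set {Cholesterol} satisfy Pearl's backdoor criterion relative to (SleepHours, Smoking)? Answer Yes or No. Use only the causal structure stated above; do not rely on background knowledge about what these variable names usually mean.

Backdoor paths from SleepHours to Smoking (paths whose first edge points into SleepHours):
  P1: SleepHours <- Age -> Cholesterol -> Smoking
  P2: SleepHours <- Age -> Smoking
  P3: SleepHours <- Cholesterol <- Age -> Smoking
  P4: SleepHours <- Cholesterol -> Smoking
Condition 1 (no descendant of SleepHours in the set): holds — descendants of SleepHours are {Smoking}; none are in {Cholesterol}.
Condition 2 (every backdoor path blocked by {Cholesterol}):
  P1: blocked at chain node Cholesterol ∈ conditioning set.
  P2: open — no interior node is in the conditioning set.
  P3: blocked at chain node Cholesterol ∈ conditioning set.
  P4: blocked at fork node Cholesterol ∈ conditioning set.
{Cholesterol} does not satisfy the backdoor criterion.

No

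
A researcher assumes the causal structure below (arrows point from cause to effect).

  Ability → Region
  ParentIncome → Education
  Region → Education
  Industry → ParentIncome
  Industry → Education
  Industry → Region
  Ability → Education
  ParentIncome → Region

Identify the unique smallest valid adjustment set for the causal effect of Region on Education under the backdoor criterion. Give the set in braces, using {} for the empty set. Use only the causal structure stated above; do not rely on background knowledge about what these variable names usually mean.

{Ability, Industry, ParentIncome}

Variables eligible for adjustment (non-descendants of Region, excluding Region and Education): {Ability, Industry, ParentIncome}.
Backdoor paths from Region to Education:
  P1: Region <- Industry -> ParentIncome -> Education
  P2: Region <- Industry -> Education
  P3: Region <- Ability -> Education
  P4: Region <- ParentIncome <- Industry -> Education
  P5: Region <- ParentIncome -> Education
The empty set is not sufficient: P1 (Region <- Industry -> ParentIncome -> Education) has no collider blocking it and no conditioned non-collider, so it is open.
Try {Ability, Industry, ParentIncome}:
  P1: blocked at fork node Industry ∈ conditioning set.
  P2: blocked at fork node Industry ∈ conditioning set.
  P3: blocked at fork node Ability ∈ conditioning set.
  P4: blocked at chain node ParentIncome ∈ conditioning set.
  P5: blocked at fork node ParentIncome ∈ conditioning set.
{Ability, Industry, ParentIncome} contains no descendant of Region and blocks every backdoor path.
Every element of {Ability, Industry, ParentIncome} is needed (dropping Ability leaves P3 open; dropping Industry leaves P2 open; dropping ParentIncome leaves P5 open), so no proper subset is valid.
Among all size-3 subsets of the eligible variables, only {Ability, Industry, ParentIncome} blocks every backdoor path, so it is the unique smallest valid adjustment set.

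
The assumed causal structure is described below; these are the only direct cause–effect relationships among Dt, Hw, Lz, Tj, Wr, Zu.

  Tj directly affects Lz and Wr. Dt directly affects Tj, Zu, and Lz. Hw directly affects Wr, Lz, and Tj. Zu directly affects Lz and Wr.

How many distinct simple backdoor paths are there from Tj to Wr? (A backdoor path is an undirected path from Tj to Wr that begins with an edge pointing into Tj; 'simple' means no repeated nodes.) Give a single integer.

7

A backdoor path from Tj to Wr is any simple undirected path whose first edge points into Tj (i.e. leaves Tj via a parent).
Parents of Tj: {Dt, Hw}.
Enumerating:
  P1: Tj <- Dt -> Zu -> Lz <- Hw -> Wr
  P2: Tj <- Dt -> Zu -> Wr
  P3: Tj <- Dt -> Lz <- Hw -> Wr
  P4: Tj <- Dt -> Lz <- Zu -> Wr
  P5: Tj <- Hw -> Lz <- Dt -> Zu -> Wr
  P6: Tj <- Hw -> Lz <- Zu -> Wr
  P7: Tj <- Hw -> Wr
That exhausts the simple backdoor paths. Count: 7.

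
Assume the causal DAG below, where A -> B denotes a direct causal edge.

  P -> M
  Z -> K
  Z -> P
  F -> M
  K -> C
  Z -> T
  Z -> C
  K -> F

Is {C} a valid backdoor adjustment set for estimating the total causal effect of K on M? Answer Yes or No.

Backdoor paths from K to M (paths whose first edge points into K):
  P1: K <- Z -> P -> M
Condition 1 (no descendant of K in the set): FAILS — C is a descendant of K.
Condition 2 (every backdoor path blocked by {C}):
  P1: open — no interior node is in the conditioning set.
{C} does not satisfy the backdoor criterion.

No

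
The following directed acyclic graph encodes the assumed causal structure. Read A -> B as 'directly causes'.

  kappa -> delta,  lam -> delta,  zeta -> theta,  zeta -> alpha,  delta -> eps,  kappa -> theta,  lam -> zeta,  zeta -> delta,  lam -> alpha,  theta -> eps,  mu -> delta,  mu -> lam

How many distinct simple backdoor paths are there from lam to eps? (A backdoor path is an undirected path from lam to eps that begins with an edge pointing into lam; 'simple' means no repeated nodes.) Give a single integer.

A backdoor path from lam to eps is any simple undirected path whose first edge points into lam (i.e. leaves lam via a parent).
Parents of lam: {mu}.
Enumerating:
  P1: lam <- mu -> delta <- zeta -> theta -> eps
  P2: lam <- mu -> delta <- kappa -> theta -> eps
  P3: lam <- mu -> delta -> eps
That exhausts the simple backdoor paths. Count: 3.

3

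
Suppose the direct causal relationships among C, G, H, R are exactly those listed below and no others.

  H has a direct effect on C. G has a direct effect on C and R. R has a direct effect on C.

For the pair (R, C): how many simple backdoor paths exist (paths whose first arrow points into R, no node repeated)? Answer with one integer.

A backdoor path from R to C is any simple undirected path whose first edge points into R (i.e. leaves R via a parent).
Parents of R: {G}.
Enumerating:
  P1: R <- G -> C
That exhausts the simple backdoor paths. Count: 1.

1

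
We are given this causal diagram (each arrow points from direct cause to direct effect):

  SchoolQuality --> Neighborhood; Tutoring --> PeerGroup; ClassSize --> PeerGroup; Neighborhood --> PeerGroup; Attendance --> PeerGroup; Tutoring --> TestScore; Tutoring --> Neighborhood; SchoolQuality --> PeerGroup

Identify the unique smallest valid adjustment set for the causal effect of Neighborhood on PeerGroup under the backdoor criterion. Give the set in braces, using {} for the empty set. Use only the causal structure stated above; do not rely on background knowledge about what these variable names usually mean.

{SchoolQuality, Tutoring}

Variables eligible for adjustment (non-descendants of Neighborhood, excluding Neighborhood and PeerGroup): {Attendance, ClassSize, SchoolQuality, TestScore, Tutoring}.
Backdoor paths from Neighborhood to PeerGroup:
  P1: Neighborhood <- Tutoring -> PeerGroup
  P2: Neighborhood <- SchoolQuality -> PeerGroup
The empty set is not sufficient: P1 (Neighborhood <- Tutoring -> PeerGroup) has no collider blocking it and no conditioned non-collider, so it is open.
Try {SchoolQuality, Tutoring}:
  P1: blocked at fork node Tutoring ∈ conditioning set.
  P2: blocked at fork node SchoolQuality ∈ conditioning set.
{SchoolQuality, Tutoring} contains no descendant of Neighborhood and blocks every backdoor path.
Every element of {SchoolQuality, Tutoring} is needed (dropping SchoolQuality leaves P2 open; dropping Tutoring leaves P1 open), so no proper subset is valid.
Among all size-2 subsets of the eligible variables, only {SchoolQuality, Tutoring} blocks every backdoor path, so it is the unique smallest valid adjustment set.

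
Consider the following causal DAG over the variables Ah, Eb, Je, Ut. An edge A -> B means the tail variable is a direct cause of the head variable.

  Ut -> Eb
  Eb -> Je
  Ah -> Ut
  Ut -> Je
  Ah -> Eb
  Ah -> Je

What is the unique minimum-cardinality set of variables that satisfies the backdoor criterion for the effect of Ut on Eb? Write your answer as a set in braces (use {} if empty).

{Ah}

Variables eligible for adjustment (non-descendants of Ut, excluding Ut and Eb): {Ah}.
Backdoor paths from Ut to Eb:
  P1: Ut <- Ah -> Eb
  P2: Ut <- Ah -> Je <- Eb
The empty set is not sufficient: P1 (Ut <- Ah -> Eb) has no collider blocking it and no conditioned non-collider, so it is open.
Try {Ah}:
  P1: blocked at fork node Ah ∈ conditioning set.
  P2: blocked at fork node Ah ∈ conditioning set.
{Ah} contains no descendant of Ut and blocks every backdoor path.
{Ah} is the unique smallest valid adjustment set.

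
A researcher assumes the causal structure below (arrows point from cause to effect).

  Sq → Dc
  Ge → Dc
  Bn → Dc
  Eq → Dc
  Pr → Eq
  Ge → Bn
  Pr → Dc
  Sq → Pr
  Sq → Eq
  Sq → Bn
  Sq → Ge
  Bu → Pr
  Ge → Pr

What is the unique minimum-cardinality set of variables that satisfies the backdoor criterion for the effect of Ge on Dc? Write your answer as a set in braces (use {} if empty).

{Sq}

Variables eligible for adjustment (non-descendants of Ge, excluding Ge and Dc): {Bu, Sq}.
Backdoor paths from Ge to Dc:
  P1: Ge <- Sq -> Bn -> Dc
  P2: Ge <- Sq -> Pr -> Eq -> Dc
  P3: Ge <- Sq -> Pr -> Dc
  P4: Ge <- Sq -> Eq <- Pr -> Dc
  P5: Ge <- Sq -> Eq -> Dc
  P6: Ge <- Sq -> Dc
The empty set is not sufficient: P1 (Ge <- Sq -> Bn -> Dc) has no collider blocking it and no conditioned non-collider, so it is open.
Try {Sq}:
  P1: blocked at fork node Sq ∈ conditioning set.
  P2: blocked at fork node Sq ∈ conditioning set.
  P3: blocked at fork node Sq ∈ conditioning set.
  P4: blocked at fork node Sq ∈ conditioning set.
  P5: blocked at fork node Sq ∈ conditioning set.
  P6: blocked at fork node Sq ∈ conditioning set.
{Sq} contains no descendant of Ge and blocks every backdoor path.
No other singleton works — e.g. {Bu} leaves P1 open — so {Sq} is the unique smallest valid adjustment set.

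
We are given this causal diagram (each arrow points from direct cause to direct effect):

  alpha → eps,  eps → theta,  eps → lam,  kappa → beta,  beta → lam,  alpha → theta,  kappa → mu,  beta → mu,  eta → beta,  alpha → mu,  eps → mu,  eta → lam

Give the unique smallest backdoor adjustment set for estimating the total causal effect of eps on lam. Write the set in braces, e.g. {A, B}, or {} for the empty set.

Variables eligible for adjustment (non-descendants of eps, excluding eps and lam): {alpha, beta, eta, kappa}.
Backdoor paths from eps to lam:
  P1: eps <- alpha -> mu <- kappa -> beta <- eta -> lam
  P2: eps <- alpha -> mu <- kappa -> beta -> lam
  P3: eps <- alpha -> mu <- beta <- eta -> lam
  P4: eps <- alpha -> mu <- beta -> lam
Each backdoor path contains an unconditioned collider, so every path is already blocked with the empty conditioning set:
  P1: blocked at collider mu (neither it nor any descendant is in the conditioning set).
  P2: blocked at collider mu (neither it nor any descendant is in the conditioning set).
  P3: blocked at collider mu (neither it nor any descendant is in the conditioning set).
  P4: blocked at collider mu (neither it nor any descendant is in the conditioning set).
The empty set is therefore the unique smallest valid set.

{}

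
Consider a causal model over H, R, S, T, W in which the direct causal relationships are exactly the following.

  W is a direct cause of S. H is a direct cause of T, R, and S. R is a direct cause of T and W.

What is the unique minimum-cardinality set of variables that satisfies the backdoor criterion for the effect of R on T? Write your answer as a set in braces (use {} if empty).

{H}

Variables eligible for adjustment (non-descendants of R, excluding R and T): {H}.
Backdoor paths from R to T:
  P1: R <- H -> T
The empty set is not sufficient: P1 (R <- H -> T) has no collider blocking it and no conditioned non-collider, so it is open.
Try {H}:
  P1: blocked at fork node H ∈ conditioning set.
{H} contains no descendant of R and blocks every backdoor path.
{H} is the unique smallest valid adjustment set.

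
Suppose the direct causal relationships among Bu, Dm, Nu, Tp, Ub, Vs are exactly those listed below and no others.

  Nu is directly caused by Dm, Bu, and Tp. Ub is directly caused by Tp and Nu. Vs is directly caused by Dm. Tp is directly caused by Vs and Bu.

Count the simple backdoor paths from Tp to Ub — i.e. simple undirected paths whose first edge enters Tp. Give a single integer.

2

A backdoor path from Tp to Ub is any simple undirected path whose first edge points into Tp (i.e. leaves Tp via a parent).
Parents of Tp: {Bu, Vs}.
Enumerating:
  P1: Tp <- Bu -> Nu -> Ub
  P2: Tp <- Vs <- Dm -> Nu -> Ub
That exhausts the simple backdoor paths. Count: 2.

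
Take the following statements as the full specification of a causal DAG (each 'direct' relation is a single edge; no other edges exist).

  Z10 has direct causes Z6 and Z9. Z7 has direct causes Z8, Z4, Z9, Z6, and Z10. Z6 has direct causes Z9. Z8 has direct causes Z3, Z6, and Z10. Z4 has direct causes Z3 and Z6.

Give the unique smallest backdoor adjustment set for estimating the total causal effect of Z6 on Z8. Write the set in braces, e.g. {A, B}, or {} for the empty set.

{Z9}

Variables eligible for adjustment (non-descendants of Z6, excluding Z6 and Z8): {Z3, Z9}.
Backdoor paths from Z6 to Z8:
  P1: Z6 <- Z9 -> Z10 -> Z8
  P2: Z6 <- Z9 -> Z10 -> Z7 <- Z4 <- Z3 -> Z8
  P3: Z6 <- Z9 -> Z10 -> Z7 <- Z8
  P4: Z6 <- Z9 -> Z7 <- Z4 <- Z3 -> Z8
  P5: Z6 <- Z9 -> Z7 <- Z10 -> Z8
  P6: Z6 <- Z9 -> Z7 <- Z8
The empty set is not sufficient: P1 (Z6 <- Z9 -> Z10 -> Z8) has no collider blocking it and no conditioned non-collider, so it is open.
Try {Z9}:
  P1: blocked at fork node Z9 ∈ conditioning set.
  P2: blocked at fork node Z9 ∈ conditioning set.
  P3: blocked at fork node Z9 ∈ conditioning set.
  P4: blocked at fork node Z9 ∈ conditioning set.
  P5: blocked at fork node Z9 ∈ conditioning set.
  P6: blocked at fork node Z9 ∈ conditioning set.
{Z9} contains no descendant of Z6 and blocks every backdoor path.
No other singleton works — e.g. {Z3} leaves P1 open — so {Z9} is the unique smallest valid adjustment set.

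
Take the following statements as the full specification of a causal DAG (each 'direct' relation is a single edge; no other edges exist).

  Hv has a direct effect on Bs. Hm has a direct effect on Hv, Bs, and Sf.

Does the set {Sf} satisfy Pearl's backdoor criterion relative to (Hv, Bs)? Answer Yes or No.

No

Backdoor paths from Hv to Bs (paths whose first edge points into Hv):
  P1: Hv <- Hm -> Bs
Condition 1 (no descendant of Hv in the set): holds — descendants of Hv are {Bs}; none are in {Sf}.
Condition 2 (every backdoor path blocked by {Sf}):
  P1: open — no interior node is in the conditioning set.
{Sf} does not satisfy the backdoor criterion.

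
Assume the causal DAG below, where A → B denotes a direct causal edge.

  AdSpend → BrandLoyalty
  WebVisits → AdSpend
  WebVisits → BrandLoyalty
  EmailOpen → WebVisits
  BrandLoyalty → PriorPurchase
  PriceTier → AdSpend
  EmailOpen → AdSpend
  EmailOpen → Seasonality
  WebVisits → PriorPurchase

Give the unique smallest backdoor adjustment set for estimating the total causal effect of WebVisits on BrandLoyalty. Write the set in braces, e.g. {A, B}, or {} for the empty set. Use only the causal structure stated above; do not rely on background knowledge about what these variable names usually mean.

Variables eligible for adjustment (non-descendants of WebVisits, excluding WebVisits and BrandLoyalty): {EmailOpen, PriceTier, Seasonality}.
Backdoor paths from WebVisits to BrandLoyalty:
  P1: WebVisits <- EmailOpen -> AdSpend -> BrandLoyalty
The empty set is not sufficient: P1 (WebVisits <- EmailOpen -> AdSpend -> BrandLoyalty) has no collider blocking it and no conditioned non-collider, so it is open.
Try {EmailOpen}:
  P1: blocked at fork node EmailOpen ∈ conditioning set.
{EmailOpen} contains no descendant of WebVisits and blocks every backdoor path.
No other singleton works — e.g. {PriceTier} leaves P1 open — so {EmailOpen} is the unique smallest valid adjustment set.

{EmailOpen}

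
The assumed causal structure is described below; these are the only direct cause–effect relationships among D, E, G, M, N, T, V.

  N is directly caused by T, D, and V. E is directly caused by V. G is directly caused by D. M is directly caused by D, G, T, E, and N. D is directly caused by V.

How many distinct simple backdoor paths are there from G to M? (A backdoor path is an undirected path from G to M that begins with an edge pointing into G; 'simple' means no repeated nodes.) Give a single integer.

7

A backdoor path from G to M is any simple undirected path whose first edge points into G (i.e. leaves G via a parent).
Parents of G: {D}.
Enumerating:
  P1: G <- D <- V -> E -> M
  P2: G <- D <- V -> N <- T -> M
  P3: G <- D <- V -> N -> M
  P4: G <- D -> N <- V -> E -> M
  P5: G <- D -> N <- T -> M
  P6: G <- D -> N -> M
  P7: G <- D -> M
That exhausts the simple backdoor paths. Count: 7.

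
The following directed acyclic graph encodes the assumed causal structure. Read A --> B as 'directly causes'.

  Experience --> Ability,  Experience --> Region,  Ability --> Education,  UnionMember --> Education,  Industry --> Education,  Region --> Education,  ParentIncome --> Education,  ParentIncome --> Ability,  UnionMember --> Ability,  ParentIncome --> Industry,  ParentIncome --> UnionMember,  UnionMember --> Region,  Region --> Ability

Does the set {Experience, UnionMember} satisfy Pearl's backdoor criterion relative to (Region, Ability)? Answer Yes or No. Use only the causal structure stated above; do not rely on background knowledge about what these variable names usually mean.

Backdoor paths from Region to Ability (paths whose first edge points into Region):
  P1: Region <- Experience -> Ability
  P2: Region <- UnionMember <- ParentIncome -> Industry -> Education <- Ability
  P3: Region <- UnionMember <- ParentIncome -> Ability
  P4: Region <- UnionMember <- ParentIncome -> Education <- Ability
  P5: Region <- UnionMember -> Ability
  P6: Region <- UnionMember -> Education <- ParentIncome -> Ability
  P7: Region <- UnionMember -> Education <- Industry <- ParentIncome -> Ability
  P8: Region <- UnionMember -> Education <- Ability
Condition 1 (no descendant of Region in the set): holds — descendants of Region are {Ability, Education}; none are in {Experience, UnionMember}.
Condition 2 (every backdoor path blocked by {Experience, UnionMember}):
  P1: blocked at fork node Experience ∈ conditioning set.
  P2: blocked at chain node UnionMember ∈ conditioning set.
  P3: blocked at chain node UnionMember ∈ conditioning set.
  P4: blocked at chain node UnionMember ∈ conditioning set.
  P5: blocked at fork node UnionMember ∈ conditioning set.
  P6: blocked at fork node UnionMember ∈ conditioning set.
  P7: blocked at fork node UnionMember ∈ conditioning set.
  P8: blocked at fork node UnionMember ∈ conditioning set.
{Experience, UnionMember} satisfies the backdoor criterion.

Yes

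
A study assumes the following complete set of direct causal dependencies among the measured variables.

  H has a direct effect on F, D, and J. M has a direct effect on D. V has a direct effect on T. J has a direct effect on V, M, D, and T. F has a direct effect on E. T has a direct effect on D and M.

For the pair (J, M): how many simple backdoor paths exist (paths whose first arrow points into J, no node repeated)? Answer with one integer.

A backdoor path from J to M is any simple undirected path whose first edge points into J (i.e. leaves J via a parent).
Parents of J: {H}.
Enumerating:
  P1: J <- H -> D <- T -> M
  P2: J <- H -> D <- M
That exhausts the simple backdoor paths. Count: 2.

2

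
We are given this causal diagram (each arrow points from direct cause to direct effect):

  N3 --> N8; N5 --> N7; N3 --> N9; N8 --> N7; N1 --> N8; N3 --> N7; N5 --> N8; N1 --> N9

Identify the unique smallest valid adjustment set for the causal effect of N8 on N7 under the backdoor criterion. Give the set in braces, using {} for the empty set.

{N3, N5}

Variables eligible for adjustment (non-descendants of N8, excluding N8 and N7): {N1, N3, N5, N9}.
Backdoor paths from N8 to N7:
  P1: N8 <- N3 -> N7
  P2: N8 <- N5 -> N7
  P3: N8 <- N1 -> N9 <- N3 -> N7
The empty set is not sufficient: P1 (N8 <- N3 -> N7) has no collider blocking it and no conditioned non-collider, so it is open.
Try {N3, N5}:
  P1: blocked at fork node N3 ∈ conditioning set.
  P2: blocked at fork node N5 ∈ conditioning set.
  P3: blocked at collider N9 (neither it nor any descendant is in the conditioning set).
{N3, N5} contains no descendant of N8 and blocks every backdoor path.
Every element of {N3, N5} is needed (dropping N3 leaves P1 open; dropping N5 leaves P2 open), so no proper subset is valid.
Among all size-2 subsets of the eligible variables, only {N3, N5} blocks every backdoor path, so it is the unique smallest valid adjustment set.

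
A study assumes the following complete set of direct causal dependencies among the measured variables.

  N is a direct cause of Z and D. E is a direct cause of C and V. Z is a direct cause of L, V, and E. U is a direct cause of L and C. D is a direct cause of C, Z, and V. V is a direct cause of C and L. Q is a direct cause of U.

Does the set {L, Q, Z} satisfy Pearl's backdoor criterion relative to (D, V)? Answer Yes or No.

Backdoor paths from D to V (paths whose first edge points into D):
  P1: D <- N -> Z -> E -> V
  P2: D <- N -> Z -> E -> C <- U -> L <- V
  P3: D <- N -> Z -> E -> C <- V
  P4: D <- N -> Z -> V
  P5: D <- N -> Z -> L <- U -> C <- E -> V
  P6: D <- N -> Z -> L <- U -> C <- V
  P7: D <- N -> Z -> L <- V
Condition 1 (no descendant of D in the set): FAILS — L and Z are descendants of D.
Condition 2 (every backdoor path blocked by {L, Q, Z}):
  P1: blocked at chain node Z ∈ conditioning set.
  P2: blocked at chain node Z ∈ conditioning set.
  P3: blocked at chain node Z ∈ conditioning set.
  P4: blocked at chain node Z ∈ conditioning set.
  P5: blocked at chain node Z ∈ conditioning set.
  P6: blocked at chain node Z ∈ conditioning set.
  P7: blocked at chain node Z ∈ conditioning set.
{L, Q, Z} does not satisfy the backdoor criterion.

No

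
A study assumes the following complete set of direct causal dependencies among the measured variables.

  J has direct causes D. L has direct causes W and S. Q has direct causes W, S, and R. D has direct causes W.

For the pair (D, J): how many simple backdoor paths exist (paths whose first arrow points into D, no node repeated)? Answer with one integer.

A backdoor path from D to J is any simple undirected path whose first edge points into D (i.e. leaves D via a parent).
Parents of D: {W}.
No simple path from any parent of D reaches J without revisiting D, so there are no backdoor paths.

0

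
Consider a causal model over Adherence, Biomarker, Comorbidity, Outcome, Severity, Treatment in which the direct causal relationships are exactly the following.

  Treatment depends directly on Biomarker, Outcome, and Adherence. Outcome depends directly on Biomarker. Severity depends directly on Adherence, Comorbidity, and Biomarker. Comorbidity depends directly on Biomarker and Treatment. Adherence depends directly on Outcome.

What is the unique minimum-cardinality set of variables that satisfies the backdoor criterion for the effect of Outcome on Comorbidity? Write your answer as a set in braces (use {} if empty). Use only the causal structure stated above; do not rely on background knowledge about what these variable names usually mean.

{Biomarker}

Variables eligible for adjustment (non-descendants of Outcome, excluding Outcome and Comorbidity): {Biomarker}.
Backdoor paths from Outcome to Comorbidity:
  P1: Outcome <- Biomarker -> Treatment <- Adherence -> Severity <- Comorbidity
  P2: Outcome <- Biomarker -> Treatment -> Comorbidity
  P3: Outcome <- Biomarker -> Comorbidity
  P4: Outcome <- Biomarker -> Severity <- Adherence -> Treatment -> Comorbidity
  P5: Outcome <- Biomarker -> Severity <- Comorbidity
The empty set is not sufficient: P2 (Outcome <- Biomarker -> Treatment -> Comorbidity) has no collider blocking it and no conditioned non-collider, so it is open.
Try {Biomarker}:
  P1: blocked at fork node Biomarker ∈ conditioning set.
  P2: blocked at fork node Biomarker ∈ conditioning set.
  P3: blocked at fork node Biomarker ∈ conditioning set.
  P4: blocked at fork node Biomarker ∈ conditioning set.
  P5: blocked at fork node Biomarker ∈ conditioning set.
{Biomarker} contains no descendant of Outcome and blocks every backdoor path.
{Biomarker} is the unique smallest valid adjustment set.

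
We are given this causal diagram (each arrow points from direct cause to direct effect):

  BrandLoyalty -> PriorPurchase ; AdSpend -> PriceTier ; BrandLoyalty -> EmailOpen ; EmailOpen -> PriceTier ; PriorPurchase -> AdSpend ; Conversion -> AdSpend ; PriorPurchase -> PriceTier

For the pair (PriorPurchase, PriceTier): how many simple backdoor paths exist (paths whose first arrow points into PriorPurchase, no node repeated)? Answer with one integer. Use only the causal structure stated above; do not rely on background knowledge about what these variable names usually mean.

A backdoor path from PriorPurchase to PriceTier is any simple undirected path whose first edge points into PriorPurchase (i.e. leaves PriorPurchase via a parent).
Parents of PriorPurchase: {BrandLoyalty}.
Enumerating:
  P1: PriorPurchase <- BrandLoyalty -> EmailOpen -> PriceTier
That exhausts the simple backdoor paths. Count: 1.

1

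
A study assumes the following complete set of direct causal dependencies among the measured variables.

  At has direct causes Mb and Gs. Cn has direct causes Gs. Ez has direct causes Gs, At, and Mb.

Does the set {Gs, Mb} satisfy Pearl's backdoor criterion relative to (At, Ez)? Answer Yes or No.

Yes

Backdoor paths from At to Ez (paths whose first edge points into At):
  P1: At <- Mb -> Ez
  P2: At <- Gs -> Ez
Condition 1 (no descendant of At in the set): holds — descendants of At are {Ez}; none are in {Gs, Mb}.
Condition 2 (every backdoor path blocked by {Gs, Mb}):
  P1: blocked at fork node Mb ∈ conditioning set.
  P2: blocked at fork node Gs ∈ conditioning set.
{Gs, Mb} satisfies the backdoor criterion.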